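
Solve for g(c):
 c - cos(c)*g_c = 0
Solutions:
 g(c) = C1 + Integral(c/cos(c), c)


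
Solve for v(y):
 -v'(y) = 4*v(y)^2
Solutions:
 v(y) = 1/(C1 + 4*y)


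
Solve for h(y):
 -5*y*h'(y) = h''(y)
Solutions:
 h(y) = C1 + C2*erf(sqrt(10)*y/2)


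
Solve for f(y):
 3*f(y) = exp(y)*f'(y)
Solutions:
 f(y) = C1*exp(-3*exp(-y))


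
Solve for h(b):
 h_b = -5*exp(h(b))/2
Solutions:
 h(b) = log(1/(C1 + 5*b)) + log(2)


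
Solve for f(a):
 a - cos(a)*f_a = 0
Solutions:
 f(a) = C1 + Integral(a/cos(a), a)


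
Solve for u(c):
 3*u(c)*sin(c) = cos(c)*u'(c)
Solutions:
 u(c) = C1/cos(c)^3


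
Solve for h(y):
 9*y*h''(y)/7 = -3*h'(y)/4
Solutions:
 h(y) = C1 + C2*y^(5/12)


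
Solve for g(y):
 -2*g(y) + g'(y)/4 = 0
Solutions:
 g(y) = C1*exp(8*y)


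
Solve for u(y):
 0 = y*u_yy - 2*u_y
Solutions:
 u(y) = C1 + C2*y^3


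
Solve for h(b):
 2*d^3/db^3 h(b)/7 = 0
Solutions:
 h(b) = C1 + C2*b + C3*b^2


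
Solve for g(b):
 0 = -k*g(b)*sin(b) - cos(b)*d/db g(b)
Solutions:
 g(b) = C1*exp(k*log(cos(b)))


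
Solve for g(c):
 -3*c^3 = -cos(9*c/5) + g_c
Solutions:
 g(c) = C1 - 3*c^4/4 + 5*sin(9*c/5)/9


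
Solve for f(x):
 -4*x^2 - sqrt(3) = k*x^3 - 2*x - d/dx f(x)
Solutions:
 f(x) = C1 + k*x^4/4 + 4*x^3/3 - x^2 + sqrt(3)*x


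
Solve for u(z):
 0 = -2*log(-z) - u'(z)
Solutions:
 u(z) = C1 - 2*z*log(-z) + 2*z


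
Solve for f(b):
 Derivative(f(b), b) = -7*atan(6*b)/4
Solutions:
 f(b) = C1 - 7*b*atan(6*b)/4 + 7*log(36*b^2 + 1)/48


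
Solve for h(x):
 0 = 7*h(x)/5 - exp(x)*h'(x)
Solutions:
 h(x) = C1*exp(-7*exp(-x)/5)


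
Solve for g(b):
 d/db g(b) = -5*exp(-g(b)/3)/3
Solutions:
 g(b) = 3*log(C1 - 5*b/9)


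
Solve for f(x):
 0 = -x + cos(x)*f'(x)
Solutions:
 f(x) = C1 + Integral(x/cos(x), x)


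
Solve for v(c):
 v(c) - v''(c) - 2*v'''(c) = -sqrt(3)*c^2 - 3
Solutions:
 v(c) = C1*exp(-c*((6*sqrt(78) + 53)^(-1/3) + 2 + (6*sqrt(78) + 53)^(1/3))/12)*sin(sqrt(3)*c*(-(6*sqrt(78) + 53)^(1/3) + (6*sqrt(78) + 53)^(-1/3))/12) + C2*exp(-c*((6*sqrt(78) + 53)^(-1/3) + 2 + (6*sqrt(78) + 53)^(1/3))/12)*cos(sqrt(3)*c*(-(6*sqrt(78) + 53)^(1/3) + (6*sqrt(78) + 53)^(-1/3))/12) + C3*exp(c*(-1 + (6*sqrt(78) + 53)^(-1/3) + (6*sqrt(78) + 53)^(1/3))/6) - sqrt(3)*c^2 - 2*sqrt(3) - 3


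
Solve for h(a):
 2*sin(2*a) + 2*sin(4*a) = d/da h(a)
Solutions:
 h(a) = C1 - cos(2*a) - cos(4*a)/2


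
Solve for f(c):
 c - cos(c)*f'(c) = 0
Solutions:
 f(c) = C1 + Integral(c/cos(c), c)


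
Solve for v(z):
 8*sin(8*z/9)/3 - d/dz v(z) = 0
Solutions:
 v(z) = C1 - 3*cos(8*z/9)


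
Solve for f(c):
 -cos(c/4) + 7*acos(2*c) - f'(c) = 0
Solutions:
 f(c) = C1 + 7*c*acos(2*c) - 7*sqrt(1 - 4*c^2)/2 - 4*sin(c/4)


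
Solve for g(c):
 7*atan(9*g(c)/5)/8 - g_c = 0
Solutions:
 Integral(1/atan(9*_y/5), (_y, g(c))) = C1 + 7*c/8


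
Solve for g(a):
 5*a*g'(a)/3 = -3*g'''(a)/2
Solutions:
 g(a) = C1 + Integral(C2*airyai(-30^(1/3)*a/3) + C3*airybi(-30^(1/3)*a/3), a)


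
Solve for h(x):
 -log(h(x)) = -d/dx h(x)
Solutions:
 li(h(x)) = C1 + x


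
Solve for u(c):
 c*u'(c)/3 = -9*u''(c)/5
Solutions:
 u(c) = C1 + C2*erf(sqrt(30)*c/18)


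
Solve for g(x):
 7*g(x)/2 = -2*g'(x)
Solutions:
 g(x) = C1*exp(-7*x/4)


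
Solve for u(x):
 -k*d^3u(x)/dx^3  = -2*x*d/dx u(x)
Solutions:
 u(x) = C1 + Integral(C2*airyai(2^(1/3)*x*(1/k)^(1/3)) + C3*airybi(2^(1/3)*x*(1/k)^(1/3)), x)


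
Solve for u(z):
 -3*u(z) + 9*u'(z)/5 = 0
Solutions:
 u(z) = C1*exp(5*z/3)


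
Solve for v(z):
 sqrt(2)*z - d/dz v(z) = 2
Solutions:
 v(z) = C1 + sqrt(2)*z^2/2 - 2*z


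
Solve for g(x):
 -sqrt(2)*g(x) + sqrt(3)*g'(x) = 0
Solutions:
 g(x) = C1*exp(sqrt(6)*x/3)


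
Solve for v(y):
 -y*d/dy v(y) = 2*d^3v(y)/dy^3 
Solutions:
 v(y) = C1 + Integral(C2*airyai(-2^(2/3)*y/2) + C3*airybi(-2^(2/3)*y/2), y)


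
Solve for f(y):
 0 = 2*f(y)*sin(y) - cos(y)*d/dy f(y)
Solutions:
 f(y) = C1/cos(y)^2


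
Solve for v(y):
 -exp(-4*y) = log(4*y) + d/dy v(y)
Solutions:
 v(y) = C1 - y*log(y) + y*(1 - 2*log(2)) + exp(-4*y)/4


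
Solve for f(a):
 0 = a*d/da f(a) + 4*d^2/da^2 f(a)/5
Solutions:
 f(a) = C1 + C2*erf(sqrt(10)*a/4)


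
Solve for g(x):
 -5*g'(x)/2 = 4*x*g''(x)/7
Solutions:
 g(x) = C1 + C2/x^(27/8)


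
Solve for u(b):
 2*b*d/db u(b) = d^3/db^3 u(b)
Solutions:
 u(b) = C1 + Integral(C2*airyai(2^(1/3)*b) + C3*airybi(2^(1/3)*b), b)


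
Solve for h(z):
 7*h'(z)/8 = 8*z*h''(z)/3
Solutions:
 h(z) = C1 + C2*z^(85/64)


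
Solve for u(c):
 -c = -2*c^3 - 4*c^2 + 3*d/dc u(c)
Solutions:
 u(c) = C1 + c^4/6 + 4*c^3/9 - c^2/6


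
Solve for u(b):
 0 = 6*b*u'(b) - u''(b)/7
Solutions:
 u(b) = C1 + C2*erfi(sqrt(21)*b)


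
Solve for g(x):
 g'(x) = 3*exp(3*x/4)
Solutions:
 g(x) = C1 + 4*exp(3*x/4)


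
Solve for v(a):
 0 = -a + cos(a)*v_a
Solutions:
 v(a) = C1 + Integral(a/cos(a), a)


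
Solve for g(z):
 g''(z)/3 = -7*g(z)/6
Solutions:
 g(z) = C1*sin(sqrt(14)*z/2) + C2*cos(sqrt(14)*z/2)


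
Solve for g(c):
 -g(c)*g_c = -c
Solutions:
 g(c) = -sqrt(C1 + c^2)
 g(c) = sqrt(C1 + c^2)


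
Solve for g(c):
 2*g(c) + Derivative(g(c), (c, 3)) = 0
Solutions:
 g(c) = C3*exp(-2^(1/3)*c) + (C1*sin(2^(1/3)*sqrt(3)*c/2) + C2*cos(2^(1/3)*sqrt(3)*c/2))*exp(2^(1/3)*c/2)


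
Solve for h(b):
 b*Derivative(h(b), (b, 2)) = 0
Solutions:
 h(b) = C1 + C2*b


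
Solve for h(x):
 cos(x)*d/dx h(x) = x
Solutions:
 h(x) = C1 + Integral(x/cos(x), x)


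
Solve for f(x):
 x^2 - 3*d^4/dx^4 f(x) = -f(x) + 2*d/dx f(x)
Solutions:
 f(x) = C1*exp(x*(-2^(2/3) + 2^(1/3) + 2)/6)*sin(2^(1/3)*sqrt(3)*x*(1 + 2^(1/3))/6) + C2*exp(x*(-2^(2/3) + 2^(1/3) + 2)/6)*cos(2^(1/3)*sqrt(3)*x*(1 + 2^(1/3))/6) + C3*exp(-x) + C4*exp(x*(-2^(1/3) + 1 + 2^(2/3))/3) - x^2 - 4*x - 8


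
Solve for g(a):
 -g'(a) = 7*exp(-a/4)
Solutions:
 g(a) = C1 + 28*exp(-a/4)


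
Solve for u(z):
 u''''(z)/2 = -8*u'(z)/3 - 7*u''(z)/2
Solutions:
 u(z) = C1 + C2*exp(-3^(1/3)*z*(-(24 + sqrt(1605))^(1/3) + 7*3^(1/3)/(24 + sqrt(1605))^(1/3))/6)*sin(3^(1/6)*z*(21/(24 + sqrt(1605))^(1/3) + 3^(2/3)*(24 + sqrt(1605))^(1/3))/6) + C3*exp(-3^(1/3)*z*(-(24 + sqrt(1605))^(1/3) + 7*3^(1/3)/(24 + sqrt(1605))^(1/3))/6)*cos(3^(1/6)*z*(21/(24 + sqrt(1605))^(1/3) + 3^(2/3)*(24 + sqrt(1605))^(1/3))/6) + C4*exp(3^(1/3)*z*(-(24 + sqrt(1605))^(1/3) + 7*3^(1/3)/(24 + sqrt(1605))^(1/3))/3)


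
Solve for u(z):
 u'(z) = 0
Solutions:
 u(z) = C1


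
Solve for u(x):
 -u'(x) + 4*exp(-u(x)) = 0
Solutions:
 u(x) = log(C1 + 4*x)


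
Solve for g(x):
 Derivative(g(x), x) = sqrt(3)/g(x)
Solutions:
 g(x) = -sqrt(C1 + 2*sqrt(3)*x)
 g(x) = sqrt(C1 + 2*sqrt(3)*x)


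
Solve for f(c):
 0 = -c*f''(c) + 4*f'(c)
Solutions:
 f(c) = C1 + C2*c^5


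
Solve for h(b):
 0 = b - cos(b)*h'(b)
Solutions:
 h(b) = C1 + Integral(b/cos(b), b)


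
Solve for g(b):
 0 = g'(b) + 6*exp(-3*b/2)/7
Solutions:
 g(b) = C1 + 4*exp(-3*b/2)/7


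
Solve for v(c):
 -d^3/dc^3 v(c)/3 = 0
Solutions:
 v(c) = C1 + C2*c + C3*c^2


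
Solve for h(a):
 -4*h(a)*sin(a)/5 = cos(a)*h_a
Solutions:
 h(a) = C1*cos(a)^(4/5)


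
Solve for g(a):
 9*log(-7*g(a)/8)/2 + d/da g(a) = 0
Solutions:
 2*Integral(1/(log(-_y) - 3*log(2) + log(7)), (_y, g(a)))/9 = C1 - a


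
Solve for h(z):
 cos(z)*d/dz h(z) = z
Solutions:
 h(z) = C1 + Integral(z/cos(z), z)


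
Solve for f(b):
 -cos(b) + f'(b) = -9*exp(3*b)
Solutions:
 f(b) = C1 - 3*exp(3*b) + sin(b)


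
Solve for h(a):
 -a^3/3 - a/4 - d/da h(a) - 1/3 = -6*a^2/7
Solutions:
 h(a) = C1 - a^4/12 + 2*a^3/7 - a^2/8 - a/3


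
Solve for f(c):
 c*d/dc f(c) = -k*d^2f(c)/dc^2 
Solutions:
 f(c) = C1 + C2*sqrt(k)*erf(sqrt(2)*c*sqrt(1/k)/2)


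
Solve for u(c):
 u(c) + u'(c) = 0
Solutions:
 u(c) = C1*exp(-c)


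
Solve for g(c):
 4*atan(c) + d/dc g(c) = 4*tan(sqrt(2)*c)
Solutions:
 g(c) = C1 - 4*c*atan(c) + 2*log(c^2 + 1) - 2*sqrt(2)*log(cos(sqrt(2)*c))


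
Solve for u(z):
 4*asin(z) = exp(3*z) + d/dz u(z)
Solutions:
 u(z) = C1 + 4*z*asin(z) + 4*sqrt(1 - z^2) - exp(3*z)/3


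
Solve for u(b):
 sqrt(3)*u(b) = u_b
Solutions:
 u(b) = C1*exp(sqrt(3)*b)


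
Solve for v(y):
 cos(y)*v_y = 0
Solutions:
 v(y) = C1


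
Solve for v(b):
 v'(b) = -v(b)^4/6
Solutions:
 v(b) = 2^(1/3)*(1/(C1 + b))^(1/3)
 v(b) = 2^(1/3)*(-1 - sqrt(3)*I)*(1/(C1 + b))^(1/3)/2
 v(b) = 2^(1/3)*(-1 + sqrt(3)*I)*(1/(C1 + b))^(1/3)/2


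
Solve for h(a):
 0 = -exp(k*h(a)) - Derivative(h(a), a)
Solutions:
 h(a) = Piecewise((log(1/(C1*k + a*k))/k, Ne(k, 0)), (nan, True))
 h(a) = Piecewise((C1 - a, Eq(k, 0)), (nan, True))


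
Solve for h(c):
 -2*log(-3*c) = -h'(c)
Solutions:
 h(c) = C1 + 2*c*log(-c) + 2*c*(-1 + log(3))


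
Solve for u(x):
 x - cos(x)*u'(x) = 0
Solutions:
 u(x) = C1 + Integral(x/cos(x), x)


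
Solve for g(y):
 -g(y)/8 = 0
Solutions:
 g(y) = 0


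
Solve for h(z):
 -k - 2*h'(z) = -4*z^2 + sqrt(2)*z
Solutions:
 h(z) = C1 - k*z/2 + 2*z^3/3 - sqrt(2)*z^2/4


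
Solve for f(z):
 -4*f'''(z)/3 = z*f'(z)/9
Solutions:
 f(z) = C1 + Integral(C2*airyai(-18^(1/3)*z/6) + C3*airybi(-18^(1/3)*z/6), z)


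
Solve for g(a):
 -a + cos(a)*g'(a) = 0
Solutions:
 g(a) = C1 + Integral(a/cos(a), a)


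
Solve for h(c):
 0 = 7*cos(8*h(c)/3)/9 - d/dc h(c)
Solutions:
 -7*c/9 - 3*log(sin(8*h(c)/3) - 1)/16 + 3*log(sin(8*h(c)/3) + 1)/16 = C1


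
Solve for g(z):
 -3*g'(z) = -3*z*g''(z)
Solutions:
 g(z) = C1 + C2*z^2


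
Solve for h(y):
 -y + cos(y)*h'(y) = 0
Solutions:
 h(y) = C1 + Integral(y/cos(y), y)


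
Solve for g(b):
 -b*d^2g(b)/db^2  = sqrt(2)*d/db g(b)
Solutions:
 g(b) = C1 + C2*b^(1 - sqrt(2))


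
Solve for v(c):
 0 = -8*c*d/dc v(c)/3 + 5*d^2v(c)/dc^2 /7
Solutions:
 v(c) = C1 + C2*erfi(2*sqrt(105)*c/15)


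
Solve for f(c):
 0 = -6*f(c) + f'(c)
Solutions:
 f(c) = C1*exp(6*c)


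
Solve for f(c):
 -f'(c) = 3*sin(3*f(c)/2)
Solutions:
 f(c) = -2*acos((-C1 - exp(9*c))/(C1 - exp(9*c)))/3 + 4*pi/3
 f(c) = 2*acos((-C1 - exp(9*c))/(C1 - exp(9*c)))/3


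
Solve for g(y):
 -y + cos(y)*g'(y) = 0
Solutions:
 g(y) = C1 + Integral(y/cos(y), y)


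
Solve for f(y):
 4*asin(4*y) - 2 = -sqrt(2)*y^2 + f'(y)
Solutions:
 f(y) = C1 + sqrt(2)*y^3/3 + 4*y*asin(4*y) - 2*y + sqrt(1 - 16*y^2)


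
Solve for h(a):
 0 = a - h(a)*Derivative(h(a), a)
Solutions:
 h(a) = -sqrt(C1 + a^2)
 h(a) = sqrt(C1 + a^2)


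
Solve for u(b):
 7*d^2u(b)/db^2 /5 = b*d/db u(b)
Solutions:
 u(b) = C1 + C2*erfi(sqrt(70)*b/14)


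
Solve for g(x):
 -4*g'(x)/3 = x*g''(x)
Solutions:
 g(x) = C1 + C2/x^(1/3)


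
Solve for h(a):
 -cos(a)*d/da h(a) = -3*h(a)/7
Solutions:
 h(a) = C1*(sin(a) + 1)^(3/14)/(sin(a) - 1)^(3/14)


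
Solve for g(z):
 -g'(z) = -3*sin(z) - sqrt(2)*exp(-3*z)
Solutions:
 g(z) = C1 - 3*cos(z) - sqrt(2)*exp(-3*z)/3


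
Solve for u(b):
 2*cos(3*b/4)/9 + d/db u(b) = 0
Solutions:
 u(b) = C1 - 8*sin(3*b/4)/27


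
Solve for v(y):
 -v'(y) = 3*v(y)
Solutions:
 v(y) = C1*exp(-3*y)


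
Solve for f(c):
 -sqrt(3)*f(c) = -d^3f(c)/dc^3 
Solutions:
 f(c) = C3*exp(3^(1/6)*c) + (C1*sin(3^(2/3)*c/2) + C2*cos(3^(2/3)*c/2))*exp(-3^(1/6)*c/2)


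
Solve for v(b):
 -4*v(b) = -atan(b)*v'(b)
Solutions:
 v(b) = C1*exp(4*Integral(1/atan(b), b))


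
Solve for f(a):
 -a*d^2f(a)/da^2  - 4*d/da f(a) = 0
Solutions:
 f(a) = C1 + C2/a^3


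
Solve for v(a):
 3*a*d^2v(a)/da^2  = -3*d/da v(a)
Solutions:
 v(a) = C1 + C2*log(a)


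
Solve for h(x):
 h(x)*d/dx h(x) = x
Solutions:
 h(x) = -sqrt(C1 + x^2)
 h(x) = sqrt(C1 + x^2)


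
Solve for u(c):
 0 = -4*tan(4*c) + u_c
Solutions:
 u(c) = C1 - log(cos(4*c))


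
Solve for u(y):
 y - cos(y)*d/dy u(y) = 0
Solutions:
 u(y) = C1 + Integral(y/cos(y), y)


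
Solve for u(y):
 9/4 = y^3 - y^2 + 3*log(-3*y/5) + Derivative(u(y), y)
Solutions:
 u(y) = C1 - y^4/4 + y^3/3 - 3*y*log(-y) + y*(-3*log(3) + 3*log(5) + 21/4)


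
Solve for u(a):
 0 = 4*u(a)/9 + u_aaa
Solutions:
 u(a) = C3*exp(-2^(2/3)*3^(1/3)*a/3) + (C1*sin(2^(2/3)*3^(5/6)*a/6) + C2*cos(2^(2/3)*3^(5/6)*a/6))*exp(2^(2/3)*3^(1/3)*a/6)


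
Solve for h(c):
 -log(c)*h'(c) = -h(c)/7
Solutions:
 h(c) = C1*exp(li(c)/7)


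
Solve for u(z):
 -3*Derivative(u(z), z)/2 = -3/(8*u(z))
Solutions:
 u(z) = -sqrt(C1 + 2*z)/2
 u(z) = sqrt(C1 + 2*z)/2


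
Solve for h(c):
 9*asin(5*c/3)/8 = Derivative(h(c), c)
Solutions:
 h(c) = C1 + 9*c*asin(5*c/3)/8 + 9*sqrt(9 - 25*c^2)/40


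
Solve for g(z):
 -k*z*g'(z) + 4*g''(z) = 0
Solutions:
 g(z) = Piecewise((-sqrt(2)*sqrt(pi)*C1*erf(sqrt(2)*z*sqrt(-k)/4)/sqrt(-k) - C2, (k > 0) | (k < 0)), (-C1*z - C2, True))


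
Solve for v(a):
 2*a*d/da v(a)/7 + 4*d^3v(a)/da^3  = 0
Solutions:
 v(a) = C1 + Integral(C2*airyai(-14^(2/3)*a/14) + C3*airybi(-14^(2/3)*a/14), a)


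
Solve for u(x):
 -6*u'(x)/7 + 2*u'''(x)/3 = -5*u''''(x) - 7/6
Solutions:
 u(x) = C1 + C2*exp(-x*(28*7^(1/3)/(135*sqrt(163689) + 54619)^(1/3) + 28 + 7^(2/3)*(135*sqrt(163689) + 54619)^(1/3))/630)*sin(sqrt(3)*7^(1/3)*x*(-7^(1/3)*(135*sqrt(163689) + 54619)^(1/3) + 28/(135*sqrt(163689) + 54619)^(1/3))/630) + C3*exp(-x*(28*7^(1/3)/(135*sqrt(163689) + 54619)^(1/3) + 28 + 7^(2/3)*(135*sqrt(163689) + 54619)^(1/3))/630)*cos(sqrt(3)*7^(1/3)*x*(-7^(1/3)*(135*sqrt(163689) + 54619)^(1/3) + 28/(135*sqrt(163689) + 54619)^(1/3))/630) + C4*exp(x*(-14 + 28*7^(1/3)/(135*sqrt(163689) + 54619)^(1/3) + 7^(2/3)*(135*sqrt(163689) + 54619)^(1/3))/315) + 49*x/36


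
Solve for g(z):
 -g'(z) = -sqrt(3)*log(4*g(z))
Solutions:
 -sqrt(3)*Integral(1/(log(_y) + 2*log(2)), (_y, g(z)))/3 = C1 - z


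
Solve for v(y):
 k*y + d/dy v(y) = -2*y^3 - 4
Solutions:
 v(y) = C1 - k*y^2/2 - y^4/2 - 4*y


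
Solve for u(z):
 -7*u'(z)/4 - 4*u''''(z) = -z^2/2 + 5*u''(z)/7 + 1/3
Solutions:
 u(z) = C1 + C2*exp(-42^(1/3)*z*(-(3087 + sqrt(9571569))^(1/3) + 10*42^(1/3)/(3087 + sqrt(9571569))^(1/3))/168)*sin(14^(1/3)*3^(1/6)*z*(30*14^(1/3)/(3087 + sqrt(9571569))^(1/3) + 3^(2/3)*(3087 + sqrt(9571569))^(1/3))/168) + C3*exp(-42^(1/3)*z*(-(3087 + sqrt(9571569))^(1/3) + 10*42^(1/3)/(3087 + sqrt(9571569))^(1/3))/168)*cos(14^(1/3)*3^(1/6)*z*(30*14^(1/3)/(3087 + sqrt(9571569))^(1/3) + 3^(2/3)*(3087 + sqrt(9571569))^(1/3))/168) + C4*exp(42^(1/3)*z*(-(3087 + sqrt(9571569))^(1/3) + 10*42^(1/3)/(3087 + sqrt(9571569))^(1/3))/84) + 2*z^3/21 - 40*z^2/343 - 4804*z/50421


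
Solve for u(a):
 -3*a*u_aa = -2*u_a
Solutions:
 u(a) = C1 + C2*a^(5/3)


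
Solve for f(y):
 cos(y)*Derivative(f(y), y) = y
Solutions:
 f(y) = C1 + Integral(y/cos(y), y)


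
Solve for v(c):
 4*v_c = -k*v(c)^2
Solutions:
 v(c) = 4/(C1 + c*k)


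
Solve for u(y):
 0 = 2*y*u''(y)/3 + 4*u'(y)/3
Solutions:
 u(y) = C1 + C2/y


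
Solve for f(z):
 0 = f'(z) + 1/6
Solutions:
 f(z) = C1 - z/6


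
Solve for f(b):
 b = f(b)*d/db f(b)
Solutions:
 f(b) = -sqrt(C1 + b^2)
 f(b) = sqrt(C1 + b^2)


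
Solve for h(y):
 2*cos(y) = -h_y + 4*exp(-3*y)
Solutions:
 h(y) = C1 - 2*sin(y) - 4*exp(-3*y)/3


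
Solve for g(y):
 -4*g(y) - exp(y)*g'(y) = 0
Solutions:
 g(y) = C1*exp(4*exp(-y))


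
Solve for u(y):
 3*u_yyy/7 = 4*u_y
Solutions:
 u(y) = C1 + C2*exp(-2*sqrt(21)*y/3) + C3*exp(2*sqrt(21)*y/3)


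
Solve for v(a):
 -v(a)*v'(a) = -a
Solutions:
 v(a) = -sqrt(C1 + a^2)
 v(a) = sqrt(C1 + a^2)


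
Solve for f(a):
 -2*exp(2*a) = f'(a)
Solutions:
 f(a) = C1 - exp(2*a)


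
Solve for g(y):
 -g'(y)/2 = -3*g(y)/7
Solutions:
 g(y) = C1*exp(6*y/7)


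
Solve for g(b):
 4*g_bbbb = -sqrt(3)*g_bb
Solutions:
 g(b) = C1 + C2*b + C3*sin(3^(1/4)*b/2) + C4*cos(3^(1/4)*b/2)


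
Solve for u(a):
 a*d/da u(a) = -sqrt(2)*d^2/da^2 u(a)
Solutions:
 u(a) = C1 + C2*erf(2^(1/4)*a/2)


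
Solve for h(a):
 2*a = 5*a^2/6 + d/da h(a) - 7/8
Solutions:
 h(a) = C1 - 5*a^3/18 + a^2 + 7*a/8


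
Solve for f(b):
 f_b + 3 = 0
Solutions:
 f(b) = C1 - 3*b


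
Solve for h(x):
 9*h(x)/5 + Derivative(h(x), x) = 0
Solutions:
 h(x) = C1*exp(-9*x/5)


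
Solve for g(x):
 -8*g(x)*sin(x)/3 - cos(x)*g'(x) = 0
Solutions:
 g(x) = C1*cos(x)^(8/3)


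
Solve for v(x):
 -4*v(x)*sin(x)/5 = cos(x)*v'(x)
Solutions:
 v(x) = C1*cos(x)^(4/5)


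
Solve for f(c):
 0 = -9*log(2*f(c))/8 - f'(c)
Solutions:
 8*Integral(1/(log(_y) + log(2)), (_y, f(c)))/9 = C1 - c


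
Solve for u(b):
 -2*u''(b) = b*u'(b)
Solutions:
 u(b) = C1 + C2*erf(b/2)


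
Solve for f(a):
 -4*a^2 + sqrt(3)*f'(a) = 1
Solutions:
 f(a) = C1 + 4*sqrt(3)*a^3/9 + sqrt(3)*a/3


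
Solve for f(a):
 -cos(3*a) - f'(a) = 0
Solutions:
 f(a) = C1 - sin(3*a)/3


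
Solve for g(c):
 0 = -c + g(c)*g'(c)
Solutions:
 g(c) = -sqrt(C1 + c^2)
 g(c) = sqrt(C1 + c^2)


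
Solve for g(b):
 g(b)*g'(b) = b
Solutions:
 g(b) = -sqrt(C1 + b^2)
 g(b) = sqrt(C1 + b^2)


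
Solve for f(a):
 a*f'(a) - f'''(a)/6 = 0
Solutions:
 f(a) = C1 + Integral(C2*airyai(6^(1/3)*a) + C3*airybi(6^(1/3)*a), a)


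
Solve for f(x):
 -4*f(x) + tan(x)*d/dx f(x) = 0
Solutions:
 f(x) = C1*sin(x)^4


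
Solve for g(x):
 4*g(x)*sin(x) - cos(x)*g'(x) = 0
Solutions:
 g(x) = C1/cos(x)^4


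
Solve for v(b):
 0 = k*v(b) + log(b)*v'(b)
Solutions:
 v(b) = C1*exp(-k*li(b))


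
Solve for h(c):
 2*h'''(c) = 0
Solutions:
 h(c) = C1 + C2*c + C3*c^2


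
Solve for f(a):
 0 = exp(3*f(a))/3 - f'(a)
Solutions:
 f(a) = log(-1/(C1 + a))/3
 f(a) = log((-1/(C1 + a))^(1/3)*(-1 - sqrt(3)*I)/2)
 f(a) = log((-1/(C1 + a))^(1/3)*(-1 + sqrt(3)*I)/2)


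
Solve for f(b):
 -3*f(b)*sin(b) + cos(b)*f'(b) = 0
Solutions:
 f(b) = C1/cos(b)^3


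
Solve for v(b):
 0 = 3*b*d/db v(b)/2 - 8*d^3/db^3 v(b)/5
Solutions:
 v(b) = C1 + Integral(C2*airyai(15^(1/3)*2^(2/3)*b/4) + C3*airybi(15^(1/3)*2^(2/3)*b/4), b)


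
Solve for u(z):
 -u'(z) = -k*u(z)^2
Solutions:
 u(z) = -1/(C1 + k*z)


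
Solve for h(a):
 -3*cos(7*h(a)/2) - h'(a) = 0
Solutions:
 h(a) = -2*asin((C1 + exp(21*a))/(C1 - exp(21*a)))/7 + 2*pi/7
 h(a) = 2*asin((C1 + exp(21*a))/(C1 - exp(21*a)))/7


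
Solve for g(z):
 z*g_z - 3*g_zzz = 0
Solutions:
 g(z) = C1 + Integral(C2*airyai(3^(2/3)*z/3) + C3*airybi(3^(2/3)*z/3), z)


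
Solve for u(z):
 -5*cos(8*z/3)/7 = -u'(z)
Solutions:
 u(z) = C1 + 15*sin(8*z/3)/56


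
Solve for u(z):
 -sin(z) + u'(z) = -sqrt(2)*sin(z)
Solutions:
 u(z) = C1 - cos(z) + sqrt(2)*cos(z)


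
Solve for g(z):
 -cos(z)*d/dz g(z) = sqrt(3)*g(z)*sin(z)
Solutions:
 g(z) = C1*cos(z)^(sqrt(3))


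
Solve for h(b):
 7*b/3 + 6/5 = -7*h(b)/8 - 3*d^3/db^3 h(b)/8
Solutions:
 h(b) = C3*exp(-3^(2/3)*7^(1/3)*b/3) - 8*b/3 + (C1*sin(3^(1/6)*7^(1/3)*b/2) + C2*cos(3^(1/6)*7^(1/3)*b/2))*exp(3^(2/3)*7^(1/3)*b/6) - 48/35


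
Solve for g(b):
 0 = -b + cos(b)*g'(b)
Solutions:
 g(b) = C1 + Integral(b/cos(b), b)


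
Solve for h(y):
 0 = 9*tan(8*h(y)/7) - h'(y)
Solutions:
 h(y) = -7*asin(C1*exp(72*y/7))/8 + 7*pi/8
 h(y) = 7*asin(C1*exp(72*y/7))/8


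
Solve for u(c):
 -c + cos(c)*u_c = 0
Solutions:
 u(c) = C1 + Integral(c/cos(c), c)


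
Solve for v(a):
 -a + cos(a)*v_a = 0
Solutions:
 v(a) = C1 + Integral(a/cos(a), a)


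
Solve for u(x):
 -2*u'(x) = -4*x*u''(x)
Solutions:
 u(x) = C1 + C2*x^(3/2)


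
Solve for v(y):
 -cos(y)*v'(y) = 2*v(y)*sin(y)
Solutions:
 v(y) = C1*cos(y)^2


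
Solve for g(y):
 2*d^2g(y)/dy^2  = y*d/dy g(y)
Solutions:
 g(y) = C1 + C2*erfi(y/2)


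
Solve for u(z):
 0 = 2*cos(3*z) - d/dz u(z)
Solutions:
 u(z) = C1 + 2*sin(3*z)/3


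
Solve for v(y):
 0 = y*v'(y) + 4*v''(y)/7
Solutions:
 v(y) = C1 + C2*erf(sqrt(14)*y/4)


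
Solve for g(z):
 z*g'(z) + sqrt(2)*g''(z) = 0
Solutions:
 g(z) = C1 + C2*erf(2^(1/4)*z/2)


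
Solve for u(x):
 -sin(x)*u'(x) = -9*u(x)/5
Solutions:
 u(x) = C1*(cos(x) - 1)^(9/10)/(cos(x) + 1)^(9/10)


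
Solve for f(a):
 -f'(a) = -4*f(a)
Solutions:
 f(a) = C1*exp(4*a)


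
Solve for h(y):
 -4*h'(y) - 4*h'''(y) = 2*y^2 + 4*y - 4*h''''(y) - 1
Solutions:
 h(y) = C1 + C2*exp(y*(-2^(2/3)*(3*sqrt(93) + 29)^(1/3) - 2*2^(1/3)/(3*sqrt(93) + 29)^(1/3) + 4)/12)*sin(2^(1/3)*sqrt(3)*y*(-2^(1/3)*(3*sqrt(93) + 29)^(1/3) + 2/(3*sqrt(93) + 29)^(1/3))/12) + C3*exp(y*(-2^(2/3)*(3*sqrt(93) + 29)^(1/3) - 2*2^(1/3)/(3*sqrt(93) + 29)^(1/3) + 4)/12)*cos(2^(1/3)*sqrt(3)*y*(-2^(1/3)*(3*sqrt(93) + 29)^(1/3) + 2/(3*sqrt(93) + 29)^(1/3))/12) + C4*exp(y*(2*2^(1/3)/(3*sqrt(93) + 29)^(1/3) + 2 + 2^(2/3)*(3*sqrt(93) + 29)^(1/3))/6) - y^3/6 - y^2/2 + 5*y/4


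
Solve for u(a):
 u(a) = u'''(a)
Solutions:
 u(a) = C3*exp(a) + (C1*sin(sqrt(3)*a/2) + C2*cos(sqrt(3)*a/2))*exp(-a/2)


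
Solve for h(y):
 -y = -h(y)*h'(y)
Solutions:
 h(y) = -sqrt(C1 + y^2)
 h(y) = sqrt(C1 + y^2)


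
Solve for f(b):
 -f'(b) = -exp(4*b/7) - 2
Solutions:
 f(b) = C1 + 2*b + 7*exp(4*b/7)/4


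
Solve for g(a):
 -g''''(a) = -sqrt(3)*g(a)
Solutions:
 g(a) = C1*exp(-3^(1/8)*a) + C2*exp(3^(1/8)*a) + C3*sin(3^(1/8)*a) + C4*cos(3^(1/8)*a)


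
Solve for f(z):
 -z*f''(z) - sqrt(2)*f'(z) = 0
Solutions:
 f(z) = C1 + C2*z^(1 - sqrt(2))


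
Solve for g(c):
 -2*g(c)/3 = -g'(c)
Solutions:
 g(c) = C1*exp(2*c/3)


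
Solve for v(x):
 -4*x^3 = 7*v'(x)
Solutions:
 v(x) = C1 - x^4/7


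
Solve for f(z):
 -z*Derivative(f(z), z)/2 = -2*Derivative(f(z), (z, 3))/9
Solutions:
 f(z) = C1 + Integral(C2*airyai(2^(1/3)*3^(2/3)*z/2) + C3*airybi(2^(1/3)*3^(2/3)*z/2), z)


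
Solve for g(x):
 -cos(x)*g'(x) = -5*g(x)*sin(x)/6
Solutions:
 g(x) = C1/cos(x)^(5/6)


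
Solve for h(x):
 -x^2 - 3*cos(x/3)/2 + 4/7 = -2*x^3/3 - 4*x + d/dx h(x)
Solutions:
 h(x) = C1 + x^4/6 - x^3/3 + 2*x^2 + 4*x/7 - 9*sin(x/3)/2


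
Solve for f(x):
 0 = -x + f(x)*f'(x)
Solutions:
 f(x) = -sqrt(C1 + x^2)
 f(x) = sqrt(C1 + x^2)


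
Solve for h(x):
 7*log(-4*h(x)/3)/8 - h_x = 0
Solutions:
 -8*Integral(1/(log(-_y) - log(3) + 2*log(2)), (_y, h(x)))/7 = C1 - x


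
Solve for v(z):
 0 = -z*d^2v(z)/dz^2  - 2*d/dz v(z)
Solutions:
 v(z) = C1 + C2/z


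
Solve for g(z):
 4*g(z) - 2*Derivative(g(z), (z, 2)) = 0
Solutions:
 g(z) = C1*exp(-sqrt(2)*z) + C2*exp(sqrt(2)*z)


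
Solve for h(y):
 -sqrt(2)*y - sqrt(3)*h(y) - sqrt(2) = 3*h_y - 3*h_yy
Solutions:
 h(y) = C1*exp(y*(3 + sqrt(3)*sqrt(3 + 4*sqrt(3)))/6) + C2*exp(y*(-sqrt(3)*sqrt(3 + 4*sqrt(3)) + 3)/6) - sqrt(6)*y/3 - sqrt(6)/3 + sqrt(2)


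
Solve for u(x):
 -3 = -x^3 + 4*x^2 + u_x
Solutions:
 u(x) = C1 + x^4/4 - 4*x^3/3 - 3*x


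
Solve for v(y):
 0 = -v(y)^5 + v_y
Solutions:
 v(y) = -(-1/(C1 + 4*y))^(1/4)
 v(y) = (-1/(C1 + 4*y))^(1/4)
 v(y) = -I*(-1/(C1 + 4*y))^(1/4)
 v(y) = I*(-1/(C1 + 4*y))^(1/4)


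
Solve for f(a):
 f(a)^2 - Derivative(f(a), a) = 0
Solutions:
 f(a) = -1/(C1 + a)


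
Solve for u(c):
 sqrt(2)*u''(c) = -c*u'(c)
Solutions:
 u(c) = C1 + C2*erf(2^(1/4)*c/2)


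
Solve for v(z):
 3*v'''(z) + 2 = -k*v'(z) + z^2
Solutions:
 v(z) = C1 + C2*exp(-sqrt(3)*z*sqrt(-k)/3) + C3*exp(sqrt(3)*z*sqrt(-k)/3) + z^3/(3*k) - 2*z/k - 6*z/k^2


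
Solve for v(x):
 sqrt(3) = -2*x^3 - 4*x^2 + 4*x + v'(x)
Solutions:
 v(x) = C1 + x^4/2 + 4*x^3/3 - 2*x^2 + sqrt(3)*x


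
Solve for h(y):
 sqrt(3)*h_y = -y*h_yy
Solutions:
 h(y) = C1 + C2*y^(1 - sqrt(3))


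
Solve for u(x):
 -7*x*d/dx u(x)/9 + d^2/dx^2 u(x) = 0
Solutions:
 u(x) = C1 + C2*erfi(sqrt(14)*x/6)


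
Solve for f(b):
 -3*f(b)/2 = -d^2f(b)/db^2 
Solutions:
 f(b) = C1*exp(-sqrt(6)*b/2) + C2*exp(sqrt(6)*b/2)


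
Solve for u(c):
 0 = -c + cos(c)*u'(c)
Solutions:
 u(c) = C1 + Integral(c/cos(c), c)


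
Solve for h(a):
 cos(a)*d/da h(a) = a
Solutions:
 h(a) = C1 + Integral(a/cos(a), a)


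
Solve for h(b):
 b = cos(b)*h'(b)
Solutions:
 h(b) = C1 + Integral(b/cos(b), b)


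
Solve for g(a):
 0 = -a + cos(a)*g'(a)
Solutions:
 g(a) = C1 + Integral(a/cos(a), a)


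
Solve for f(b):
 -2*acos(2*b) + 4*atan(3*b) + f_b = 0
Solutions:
 f(b) = C1 + 2*b*acos(2*b) - 4*b*atan(3*b) - sqrt(1 - 4*b^2) + 2*log(9*b^2 + 1)/3


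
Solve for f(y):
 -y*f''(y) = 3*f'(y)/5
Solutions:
 f(y) = C1 + C2*y^(2/5)


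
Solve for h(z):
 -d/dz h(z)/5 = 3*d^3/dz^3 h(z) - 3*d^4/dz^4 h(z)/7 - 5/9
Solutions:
 h(z) = C1 + C2*exp(z*(-10^(2/3)*7^(1/3)*(3*sqrt(989) + 499)^(1/3) - 70*10^(1/3)*7^(2/3)/(3*sqrt(989) + 499)^(1/3) + 140)/60)*sin(sqrt(3)*70^(1/3)*z*(-10^(1/3)*(3*sqrt(989) + 499)^(1/3) + 70*7^(1/3)/(3*sqrt(989) + 499)^(1/3))/60) + C3*exp(z*(-10^(2/3)*7^(1/3)*(3*sqrt(989) + 499)^(1/3) - 70*10^(1/3)*7^(2/3)/(3*sqrt(989) + 499)^(1/3) + 140)/60)*cos(sqrt(3)*70^(1/3)*z*(-10^(1/3)*(3*sqrt(989) + 499)^(1/3) + 70*7^(1/3)/(3*sqrt(989) + 499)^(1/3))/60) + C4*exp(z*(70*10^(1/3)*7^(2/3)/(3*sqrt(989) + 499)^(1/3) + 70 + 10^(2/3)*7^(1/3)*(3*sqrt(989) + 499)^(1/3))/30) + 25*z/9


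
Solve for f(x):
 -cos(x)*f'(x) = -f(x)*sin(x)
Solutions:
 f(x) = C1/cos(x)


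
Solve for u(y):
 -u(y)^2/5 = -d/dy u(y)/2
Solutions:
 u(y) = -5/(C1 + 2*y)


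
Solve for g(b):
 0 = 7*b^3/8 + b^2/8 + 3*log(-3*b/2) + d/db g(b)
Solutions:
 g(b) = C1 - 7*b^4/32 - b^3/24 - 3*b*log(-b) + 3*b*(-log(3) + log(2) + 1)


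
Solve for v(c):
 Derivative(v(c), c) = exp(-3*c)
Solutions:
 v(c) = C1 - exp(-3*c)/3


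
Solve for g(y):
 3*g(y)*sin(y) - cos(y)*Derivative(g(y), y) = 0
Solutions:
 g(y) = C1/cos(y)^3


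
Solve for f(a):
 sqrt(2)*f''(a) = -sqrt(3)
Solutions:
 f(a) = C1 + C2*a - sqrt(6)*a^2/4


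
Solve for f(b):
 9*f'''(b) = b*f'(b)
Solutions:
 f(b) = C1 + Integral(C2*airyai(3^(1/3)*b/3) + C3*airybi(3^(1/3)*b/3), b)


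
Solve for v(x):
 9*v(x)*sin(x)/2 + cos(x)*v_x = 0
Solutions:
 v(x) = C1*cos(x)^(9/2)


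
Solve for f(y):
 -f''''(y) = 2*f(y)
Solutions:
 f(y) = (C1*sin(2^(3/4)*y/2) + C2*cos(2^(3/4)*y/2))*exp(-2^(3/4)*y/2) + (C3*sin(2^(3/4)*y/2) + C4*cos(2^(3/4)*y/2))*exp(2^(3/4)*y/2)


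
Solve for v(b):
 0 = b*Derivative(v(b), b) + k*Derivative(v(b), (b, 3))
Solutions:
 v(b) = C1 + Integral(C2*airyai(b*(-1/k)^(1/3)) + C3*airybi(b*(-1/k)^(1/3)), b)


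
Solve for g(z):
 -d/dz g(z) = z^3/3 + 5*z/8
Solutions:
 g(z) = C1 - z^4/12 - 5*z^2/16


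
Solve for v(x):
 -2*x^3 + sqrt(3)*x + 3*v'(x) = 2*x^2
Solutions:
 v(x) = C1 + x^4/6 + 2*x^3/9 - sqrt(3)*x^2/6


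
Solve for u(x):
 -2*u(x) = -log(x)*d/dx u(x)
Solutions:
 u(x) = C1*exp(2*li(x))


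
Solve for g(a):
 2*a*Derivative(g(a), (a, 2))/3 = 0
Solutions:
 g(a) = C1 + C2*a


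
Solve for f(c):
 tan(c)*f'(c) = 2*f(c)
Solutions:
 f(c) = C1*sin(c)^2


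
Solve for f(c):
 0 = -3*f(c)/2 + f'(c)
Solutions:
 f(c) = C1*exp(3*c/2)


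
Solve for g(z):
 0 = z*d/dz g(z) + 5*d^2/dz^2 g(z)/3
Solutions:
 g(z) = C1 + C2*erf(sqrt(30)*z/10)


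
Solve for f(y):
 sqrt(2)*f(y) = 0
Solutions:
 f(y) = 0


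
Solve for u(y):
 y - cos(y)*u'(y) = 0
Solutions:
 u(y) = C1 + Integral(y/cos(y), y)


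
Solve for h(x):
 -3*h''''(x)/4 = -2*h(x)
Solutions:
 h(x) = C1*exp(-6^(3/4)*x/3) + C2*exp(6^(3/4)*x/3) + C3*sin(6^(3/4)*x/3) + C4*cos(6^(3/4)*x/3)


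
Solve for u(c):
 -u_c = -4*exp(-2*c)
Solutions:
 u(c) = C1 - 2*exp(-2*c)


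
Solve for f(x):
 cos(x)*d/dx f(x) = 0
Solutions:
 f(x) = C1


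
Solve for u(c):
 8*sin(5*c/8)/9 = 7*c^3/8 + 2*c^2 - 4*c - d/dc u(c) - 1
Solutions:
 u(c) = C1 + 7*c^4/32 + 2*c^3/3 - 2*c^2 - c + 64*cos(5*c/8)/45


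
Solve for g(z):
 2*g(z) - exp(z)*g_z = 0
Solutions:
 g(z) = C1*exp(-2*exp(-z))


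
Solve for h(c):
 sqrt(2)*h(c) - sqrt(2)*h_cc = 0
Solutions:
 h(c) = C1*exp(-c) + C2*exp(c)


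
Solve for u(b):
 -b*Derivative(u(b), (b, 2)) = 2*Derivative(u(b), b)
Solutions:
 u(b) = C1 + C2/b


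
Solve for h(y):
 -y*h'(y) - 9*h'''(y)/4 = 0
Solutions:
 h(y) = C1 + Integral(C2*airyai(-2^(2/3)*3^(1/3)*y/3) + C3*airybi(-2^(2/3)*3^(1/3)*y/3), y)


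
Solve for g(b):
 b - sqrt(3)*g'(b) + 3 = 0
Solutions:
 g(b) = C1 + sqrt(3)*b^2/6 + sqrt(3)*b


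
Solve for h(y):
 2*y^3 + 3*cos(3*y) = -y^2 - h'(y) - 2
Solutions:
 h(y) = C1 - y^4/2 - y^3/3 - 2*y - sin(3*y)


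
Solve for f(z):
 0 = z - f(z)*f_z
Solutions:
 f(z) = -sqrt(C1 + z^2)
 f(z) = sqrt(C1 + z^2)


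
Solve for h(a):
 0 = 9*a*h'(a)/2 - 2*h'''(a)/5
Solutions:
 h(a) = C1 + Integral(C2*airyai(90^(1/3)*a/2) + C3*airybi(90^(1/3)*a/2), a)


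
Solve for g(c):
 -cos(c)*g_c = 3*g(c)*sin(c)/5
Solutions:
 g(c) = C1*cos(c)^(3/5)


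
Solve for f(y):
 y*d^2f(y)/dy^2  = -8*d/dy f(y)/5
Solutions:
 f(y) = C1 + C2/y^(3/5)


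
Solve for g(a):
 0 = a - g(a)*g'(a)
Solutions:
 g(a) = -sqrt(C1 + a^2)
 g(a) = sqrt(C1 + a^2)


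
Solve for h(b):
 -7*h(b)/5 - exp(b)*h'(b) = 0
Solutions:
 h(b) = C1*exp(7*exp(-b)/5)


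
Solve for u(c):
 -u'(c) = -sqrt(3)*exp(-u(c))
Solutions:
 u(c) = log(C1 + sqrt(3)*c)


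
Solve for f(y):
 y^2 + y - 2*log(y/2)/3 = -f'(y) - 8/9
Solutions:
 f(y) = C1 - y^3/3 - y^2/2 + 2*y*log(y)/3 - 14*y/9 - 2*y*log(2)/3


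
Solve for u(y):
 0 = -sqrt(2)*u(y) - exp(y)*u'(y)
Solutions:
 u(y) = C1*exp(sqrt(2)*exp(-y))


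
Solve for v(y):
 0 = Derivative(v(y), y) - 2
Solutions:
 v(y) = C1 + 2*y


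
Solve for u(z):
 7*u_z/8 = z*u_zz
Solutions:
 u(z) = C1 + C2*z^(15/8)


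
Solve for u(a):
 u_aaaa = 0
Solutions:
 u(a) = C1 + C2*a + C3*a^2 + C4*a^3


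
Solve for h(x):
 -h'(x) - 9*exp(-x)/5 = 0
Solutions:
 h(x) = C1 + 9*exp(-x)/5


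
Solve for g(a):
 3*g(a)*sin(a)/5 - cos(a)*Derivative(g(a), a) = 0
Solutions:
 g(a) = C1/cos(a)^(3/5)


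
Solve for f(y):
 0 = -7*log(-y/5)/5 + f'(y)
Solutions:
 f(y) = C1 + 7*y*log(-y)/5 + 7*y*(-log(5) - 1)/5


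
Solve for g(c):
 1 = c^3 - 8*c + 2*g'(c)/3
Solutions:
 g(c) = C1 - 3*c^4/8 + 6*c^2 + 3*c/2


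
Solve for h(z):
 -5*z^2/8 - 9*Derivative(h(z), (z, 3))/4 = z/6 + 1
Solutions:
 h(z) = C1 + C2*z + C3*z^2 - z^5/216 - z^4/324 - 2*z^3/27


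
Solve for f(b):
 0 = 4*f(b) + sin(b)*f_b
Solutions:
 f(b) = C1*(cos(b)^2 + 2*cos(b) + 1)/(cos(b)^2 - 2*cos(b) + 1)


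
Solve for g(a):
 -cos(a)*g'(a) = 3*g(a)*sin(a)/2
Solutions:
 g(a) = C1*cos(a)^(3/2)


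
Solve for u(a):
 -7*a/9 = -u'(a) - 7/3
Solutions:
 u(a) = C1 + 7*a^2/18 - 7*a/3


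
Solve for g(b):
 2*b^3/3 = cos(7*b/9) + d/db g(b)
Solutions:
 g(b) = C1 + b^4/6 - 9*sin(7*b/9)/7


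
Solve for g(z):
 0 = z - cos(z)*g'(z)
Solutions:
 g(z) = C1 + Integral(z/cos(z), z)


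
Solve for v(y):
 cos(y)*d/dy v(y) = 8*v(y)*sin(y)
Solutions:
 v(y) = C1/cos(y)^8


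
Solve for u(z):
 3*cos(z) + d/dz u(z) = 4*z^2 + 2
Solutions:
 u(z) = C1 + 4*z^3/3 + 2*z - 3*sin(z)


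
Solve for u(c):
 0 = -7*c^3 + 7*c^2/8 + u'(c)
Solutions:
 u(c) = C1 + 7*c^4/4 - 7*c^3/24


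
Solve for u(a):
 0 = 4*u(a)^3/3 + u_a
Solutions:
 u(a) = -sqrt(6)*sqrt(-1/(C1 - 4*a))/2
 u(a) = sqrt(6)*sqrt(-1/(C1 - 4*a))/2


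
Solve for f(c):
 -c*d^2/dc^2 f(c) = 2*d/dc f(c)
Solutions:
 f(c) = C1 + C2/c


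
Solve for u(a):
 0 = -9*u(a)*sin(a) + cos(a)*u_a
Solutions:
 u(a) = C1/cos(a)^9


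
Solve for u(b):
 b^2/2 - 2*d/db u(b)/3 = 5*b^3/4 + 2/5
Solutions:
 u(b) = C1 - 15*b^4/32 + b^3/4 - 3*b/5


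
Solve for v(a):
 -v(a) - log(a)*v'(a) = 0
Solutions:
 v(a) = C1*exp(-li(a))


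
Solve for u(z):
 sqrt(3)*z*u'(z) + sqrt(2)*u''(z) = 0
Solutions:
 u(z) = C1 + C2*erf(6^(1/4)*z/2)


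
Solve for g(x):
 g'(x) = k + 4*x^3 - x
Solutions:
 g(x) = C1 + k*x + x^4 - x^2/2


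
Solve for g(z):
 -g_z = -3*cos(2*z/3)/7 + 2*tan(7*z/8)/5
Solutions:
 g(z) = C1 + 16*log(cos(7*z/8))/35 + 9*sin(2*z/3)/14


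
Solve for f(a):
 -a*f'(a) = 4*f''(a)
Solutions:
 f(a) = C1 + C2*erf(sqrt(2)*a/4)


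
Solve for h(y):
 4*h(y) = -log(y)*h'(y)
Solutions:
 h(y) = C1*exp(-4*li(y))


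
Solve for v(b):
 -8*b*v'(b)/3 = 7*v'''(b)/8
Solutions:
 v(b) = C1 + Integral(C2*airyai(-4*21^(2/3)*b/21) + C3*airybi(-4*21^(2/3)*b/21), b)


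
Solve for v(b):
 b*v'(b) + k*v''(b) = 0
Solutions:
 v(b) = C1 + C2*sqrt(k)*erf(sqrt(2)*b*sqrt(1/k)/2)


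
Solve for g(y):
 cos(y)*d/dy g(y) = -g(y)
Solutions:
 g(y) = C1*sqrt(sin(y) - 1)/sqrt(sin(y) + 1)


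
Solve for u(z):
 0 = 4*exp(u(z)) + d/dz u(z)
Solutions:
 u(z) = log(1/(C1 + 4*z))


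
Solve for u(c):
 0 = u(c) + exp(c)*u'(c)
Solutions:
 u(c) = C1*exp(exp(-c))


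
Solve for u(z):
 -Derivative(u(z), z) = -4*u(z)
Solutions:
 u(z) = C1*exp(4*z)


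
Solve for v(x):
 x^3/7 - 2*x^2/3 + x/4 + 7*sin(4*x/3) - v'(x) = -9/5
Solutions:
 v(x) = C1 + x^4/28 - 2*x^3/9 + x^2/8 + 9*x/5 - 21*cos(4*x/3)/4


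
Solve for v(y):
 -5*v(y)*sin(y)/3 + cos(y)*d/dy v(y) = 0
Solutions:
 v(y) = C1/cos(y)^(5/3)


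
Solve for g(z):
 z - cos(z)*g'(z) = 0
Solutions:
 g(z) = C1 + Integral(z/cos(z), z)


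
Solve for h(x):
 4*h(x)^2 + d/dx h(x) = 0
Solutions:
 h(x) = 1/(C1 + 4*x)


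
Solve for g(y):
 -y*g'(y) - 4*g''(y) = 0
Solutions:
 g(y) = C1 + C2*erf(sqrt(2)*y/4)


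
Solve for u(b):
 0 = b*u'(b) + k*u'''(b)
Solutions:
 u(b) = C1 + Integral(C2*airyai(b*(-1/k)^(1/3)) + C3*airybi(b*(-1/k)^(1/3)), b)


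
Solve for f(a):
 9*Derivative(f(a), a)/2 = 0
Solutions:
 f(a) = C1


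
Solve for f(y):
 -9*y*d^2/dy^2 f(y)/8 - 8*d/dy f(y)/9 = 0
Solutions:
 f(y) = C1 + C2*y^(17/81)


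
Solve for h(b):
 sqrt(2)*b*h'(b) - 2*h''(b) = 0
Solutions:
 h(b) = C1 + C2*erfi(2^(1/4)*b/2)


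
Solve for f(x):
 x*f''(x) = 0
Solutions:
 f(x) = C1 + C2*x


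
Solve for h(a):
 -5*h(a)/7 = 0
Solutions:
 h(a) = 0


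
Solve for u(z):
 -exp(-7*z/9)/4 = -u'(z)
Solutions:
 u(z) = C1 - 9*exp(-7*z/9)/28


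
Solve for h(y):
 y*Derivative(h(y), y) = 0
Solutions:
 h(y) = C1


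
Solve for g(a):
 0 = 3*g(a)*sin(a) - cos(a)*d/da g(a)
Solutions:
 g(a) = C1/cos(a)^3


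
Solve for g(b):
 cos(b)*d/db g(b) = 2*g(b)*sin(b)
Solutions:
 g(b) = C1/cos(b)^2


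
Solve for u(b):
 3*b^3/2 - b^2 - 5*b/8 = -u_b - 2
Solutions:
 u(b) = C1 - 3*b^4/8 + b^3/3 + 5*b^2/16 - 2*b


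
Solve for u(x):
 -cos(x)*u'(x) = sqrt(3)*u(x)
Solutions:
 u(x) = C1*(sin(x) - 1)^(sqrt(3)/2)/(sin(x) + 1)^(sqrt(3)/2)


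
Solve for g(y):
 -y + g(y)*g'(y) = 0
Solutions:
 g(y) = -sqrt(C1 + y^2)
 g(y) = sqrt(C1 + y^2)


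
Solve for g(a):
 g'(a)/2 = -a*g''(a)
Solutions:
 g(a) = C1 + C2*sqrt(a)


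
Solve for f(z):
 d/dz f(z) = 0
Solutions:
 f(z) = C1


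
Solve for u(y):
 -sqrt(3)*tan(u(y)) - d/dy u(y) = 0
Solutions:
 u(y) = pi - asin(C1*exp(-sqrt(3)*y))
 u(y) = asin(C1*exp(-sqrt(3)*y))


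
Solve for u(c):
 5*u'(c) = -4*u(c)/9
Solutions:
 u(c) = C1*exp(-4*c/45)


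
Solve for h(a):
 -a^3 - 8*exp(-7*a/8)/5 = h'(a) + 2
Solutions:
 h(a) = C1 - a^4/4 - 2*a + 64*exp(-7*a/8)/35


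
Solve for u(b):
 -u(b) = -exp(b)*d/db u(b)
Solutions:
 u(b) = C1*exp(-exp(-b))


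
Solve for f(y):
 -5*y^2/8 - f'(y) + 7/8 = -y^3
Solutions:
 f(y) = C1 + y^4/4 - 5*y^3/24 + 7*y/8


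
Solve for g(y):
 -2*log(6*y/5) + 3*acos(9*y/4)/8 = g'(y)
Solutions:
 g(y) = C1 - 2*y*log(y) + 3*y*acos(9*y/4)/8 - 2*y*log(6) + 2*y + 2*y*log(5) - sqrt(16 - 81*y^2)/24


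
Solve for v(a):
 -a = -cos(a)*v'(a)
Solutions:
 v(a) = C1 + Integral(a/cos(a), a)


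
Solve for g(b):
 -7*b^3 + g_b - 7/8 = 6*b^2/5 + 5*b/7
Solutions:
 g(b) = C1 + 7*b^4/4 + 2*b^3/5 + 5*b^2/14 + 7*b/8


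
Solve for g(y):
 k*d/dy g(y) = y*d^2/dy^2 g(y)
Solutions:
 g(y) = C1 + y^(re(k) + 1)*(C2*sin(log(y)*Abs(im(k))) + C3*cos(log(y)*im(k)))


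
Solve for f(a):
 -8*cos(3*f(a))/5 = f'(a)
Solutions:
 8*a/5 - log(sin(3*f(a)) - 1)/6 + log(sin(3*f(a)) + 1)/6 = C1


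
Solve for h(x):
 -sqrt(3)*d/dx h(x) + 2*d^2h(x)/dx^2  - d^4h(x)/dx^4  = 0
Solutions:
 h(x) = C1 + C4*exp(-sqrt(3)*x) + (C2*sin(x/2) + C3*cos(x/2))*exp(sqrt(3)*x/2)


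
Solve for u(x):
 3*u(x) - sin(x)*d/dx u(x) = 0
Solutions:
 u(x) = C1*(cos(x) - 1)^(3/2)/(cos(x) + 1)^(3/2)


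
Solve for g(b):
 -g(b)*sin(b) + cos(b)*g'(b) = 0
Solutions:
 g(b) = C1/cos(b)


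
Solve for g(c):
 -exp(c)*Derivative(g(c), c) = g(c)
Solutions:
 g(c) = C1*exp(exp(-c))


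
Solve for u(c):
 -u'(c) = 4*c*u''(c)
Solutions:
 u(c) = C1 + C2*c^(3/4)


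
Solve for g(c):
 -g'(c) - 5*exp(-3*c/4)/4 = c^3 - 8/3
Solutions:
 g(c) = C1 - c^4/4 + 8*c/3 + 5*exp(-3*c/4)/3


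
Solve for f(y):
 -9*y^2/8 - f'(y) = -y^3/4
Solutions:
 f(y) = C1 + y^4/16 - 3*y^3/8


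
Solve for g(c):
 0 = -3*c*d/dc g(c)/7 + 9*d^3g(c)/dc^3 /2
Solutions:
 g(c) = C1 + Integral(C2*airyai(2^(1/3)*21^(2/3)*c/21) + C3*airybi(2^(1/3)*21^(2/3)*c/21), c)


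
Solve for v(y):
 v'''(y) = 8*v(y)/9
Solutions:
 v(y) = C3*exp(2*3^(1/3)*y/3) + (C1*sin(3^(5/6)*y/3) + C2*cos(3^(5/6)*y/3))*exp(-3^(1/3)*y/3)


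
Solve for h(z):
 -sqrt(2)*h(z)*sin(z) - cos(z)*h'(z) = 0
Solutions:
 h(z) = C1*cos(z)^(sqrt(2))


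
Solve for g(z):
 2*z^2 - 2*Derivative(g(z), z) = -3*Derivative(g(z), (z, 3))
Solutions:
 g(z) = C1 + C2*exp(-sqrt(6)*z/3) + C3*exp(sqrt(6)*z/3) + z^3/3 + 3*z


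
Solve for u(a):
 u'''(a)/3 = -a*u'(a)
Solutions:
 u(a) = C1 + Integral(C2*airyai(-3^(1/3)*a) + C3*airybi(-3^(1/3)*a), a)


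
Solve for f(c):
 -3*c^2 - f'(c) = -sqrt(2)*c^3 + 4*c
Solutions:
 f(c) = C1 + sqrt(2)*c^4/4 - c^3 - 2*c^2


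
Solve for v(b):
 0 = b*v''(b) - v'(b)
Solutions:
 v(b) = C1 + C2*b^2


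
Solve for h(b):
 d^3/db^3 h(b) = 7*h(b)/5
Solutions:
 h(b) = C3*exp(5^(2/3)*7^(1/3)*b/5) + (C1*sin(sqrt(3)*5^(2/3)*7^(1/3)*b/10) + C2*cos(sqrt(3)*5^(2/3)*7^(1/3)*b/10))*exp(-5^(2/3)*7^(1/3)*b/10)


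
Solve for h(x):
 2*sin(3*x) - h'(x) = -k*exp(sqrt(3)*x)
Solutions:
 h(x) = C1 + sqrt(3)*k*exp(sqrt(3)*x)/3 - 2*cos(3*x)/3


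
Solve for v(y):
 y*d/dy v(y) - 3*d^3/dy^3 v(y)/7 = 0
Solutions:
 v(y) = C1 + Integral(C2*airyai(3^(2/3)*7^(1/3)*y/3) + C3*airybi(3^(2/3)*7^(1/3)*y/3), y)


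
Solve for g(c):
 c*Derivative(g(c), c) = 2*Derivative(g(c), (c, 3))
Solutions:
 g(c) = C1 + Integral(C2*airyai(2^(2/3)*c/2) + C3*airybi(2^(2/3)*c/2), c)


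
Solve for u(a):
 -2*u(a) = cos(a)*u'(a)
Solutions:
 u(a) = C1*(sin(a) - 1)/(sin(a) + 1)


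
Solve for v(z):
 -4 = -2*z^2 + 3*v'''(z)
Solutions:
 v(z) = C1 + C2*z + C3*z^2 + z^5/90 - 2*z^3/9


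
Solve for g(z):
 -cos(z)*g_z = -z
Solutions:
 g(z) = C1 + Integral(z/cos(z), z)


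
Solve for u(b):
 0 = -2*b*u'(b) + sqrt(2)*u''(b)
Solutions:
 u(b) = C1 + C2*erfi(2^(3/4)*b/2)


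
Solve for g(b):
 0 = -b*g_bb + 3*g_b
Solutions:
 g(b) = C1 + C2*b^4


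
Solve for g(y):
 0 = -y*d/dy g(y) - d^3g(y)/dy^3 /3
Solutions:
 g(y) = C1 + Integral(C2*airyai(-3^(1/3)*y) + C3*airybi(-3^(1/3)*y), y)


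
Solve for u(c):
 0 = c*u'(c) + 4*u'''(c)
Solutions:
 u(c) = C1 + Integral(C2*airyai(-2^(1/3)*c/2) + C3*airybi(-2^(1/3)*c/2), c)


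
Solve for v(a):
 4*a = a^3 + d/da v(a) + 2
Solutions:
 v(a) = C1 - a^4/4 + 2*a^2 - 2*a


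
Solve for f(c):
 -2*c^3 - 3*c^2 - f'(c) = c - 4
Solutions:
 f(c) = C1 - c^4/2 - c^3 - c^2/2 + 4*c


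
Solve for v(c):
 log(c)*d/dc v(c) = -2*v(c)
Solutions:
 v(c) = C1*exp(-2*li(c))
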